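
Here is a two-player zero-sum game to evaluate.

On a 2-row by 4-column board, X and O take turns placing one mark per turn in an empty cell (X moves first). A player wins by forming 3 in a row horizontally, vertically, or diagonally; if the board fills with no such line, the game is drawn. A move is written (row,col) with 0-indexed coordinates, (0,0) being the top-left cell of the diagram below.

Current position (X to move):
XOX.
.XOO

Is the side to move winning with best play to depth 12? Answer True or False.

X winning at [XOX./.XOO]: False

ply 1, X at XOX./.XOO | (0,3)=+0→XOXX/.XOO*; (1,0)=+0→XOX./XXOO
ply 2, O at XOXX/.XOO | (1,0)=+0→XOXX/OXOO*
ply 3: XOXX/OXOO is terminal +0 (X); from XOX./.XOO depth 12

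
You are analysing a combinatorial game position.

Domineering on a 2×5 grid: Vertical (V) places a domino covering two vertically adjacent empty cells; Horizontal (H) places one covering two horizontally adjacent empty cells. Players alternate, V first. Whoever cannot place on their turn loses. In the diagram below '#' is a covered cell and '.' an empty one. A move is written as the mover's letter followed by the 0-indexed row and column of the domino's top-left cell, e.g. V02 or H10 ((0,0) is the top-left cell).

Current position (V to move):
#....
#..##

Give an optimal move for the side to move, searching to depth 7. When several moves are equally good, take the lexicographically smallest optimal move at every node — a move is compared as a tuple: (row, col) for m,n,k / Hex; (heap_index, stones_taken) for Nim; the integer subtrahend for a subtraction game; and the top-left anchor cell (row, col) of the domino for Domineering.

V's best at [#..../#..##]: V02

p1 V@[#..../#..##]: V01[##.../##.##]-1 V02[#.#../#.###]+1*
p2 H@[#.#../#.###]: H03[#.###/#.###]-1*
p3 V@[#.###/#.###]: V01[#####/#####]+1*
p4 H@[#####/#####] terminal -1; root [#..../#..##] d7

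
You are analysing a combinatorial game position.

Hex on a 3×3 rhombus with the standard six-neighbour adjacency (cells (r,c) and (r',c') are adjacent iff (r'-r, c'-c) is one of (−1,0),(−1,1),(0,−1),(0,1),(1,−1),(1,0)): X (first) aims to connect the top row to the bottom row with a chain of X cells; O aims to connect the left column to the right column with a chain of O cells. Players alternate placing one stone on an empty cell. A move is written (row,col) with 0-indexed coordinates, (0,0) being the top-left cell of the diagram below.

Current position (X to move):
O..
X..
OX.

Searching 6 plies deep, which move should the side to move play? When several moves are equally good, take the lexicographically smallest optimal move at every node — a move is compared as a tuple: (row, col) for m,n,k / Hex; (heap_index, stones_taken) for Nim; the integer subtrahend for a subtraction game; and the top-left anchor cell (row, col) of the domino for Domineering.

ply 1, X at O../X../OX. | (0,1)=-1→OX./X../OX.; (0,2)=+1→O.X/X../OX.*; (1,1)=+1→O../XX./OX.; (1,2)=-1→O../X.X/OX.; (2,2)=-1→O../X../OXX
ply 2, O at O.X/X../OX. | (0,1)=-1→OOX/X../OX.*; (1,1)=-1→O.X/XO./OX.; (1,2)=-1→O.X/X.O/OX.; (2,2)=-1→O.X/X../OXO
ply 3, X at OOX/X../OX. | (1,1)=+1→OOX/XX./OX.*; (1,2)=+1→OOX/X.X/OX.; (2,2)=+1→OOX/X../OXX
ply 4: OOX/XX./OX. is terminal -1 (O); from O../X../OX. depth 6

X's best at [O../X../OX.]: (0,2)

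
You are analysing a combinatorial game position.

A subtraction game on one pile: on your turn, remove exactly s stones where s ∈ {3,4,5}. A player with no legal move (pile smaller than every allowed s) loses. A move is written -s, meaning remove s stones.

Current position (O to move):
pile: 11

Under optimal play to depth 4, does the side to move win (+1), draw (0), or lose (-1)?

[11] O move#1: -3:+1/8*, -4:-1/7, -5:-1/6
[8] X move#2: -3:-1/5*, -4:-1/4, -5:-1/3
[5] O move#3: -3:+1/2*, -4:+1/1, -5:+1/0
[2] end (terminal -1, X#4); searched 11 to 4

value(11, O) = +1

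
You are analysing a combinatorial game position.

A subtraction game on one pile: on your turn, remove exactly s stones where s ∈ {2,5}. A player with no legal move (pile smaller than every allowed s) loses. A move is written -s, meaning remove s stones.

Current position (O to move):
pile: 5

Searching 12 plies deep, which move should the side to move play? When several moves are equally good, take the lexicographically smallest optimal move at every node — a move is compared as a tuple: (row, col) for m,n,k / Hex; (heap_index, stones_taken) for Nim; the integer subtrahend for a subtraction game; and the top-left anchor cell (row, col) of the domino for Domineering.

O's best at [5]: -5

ply 1, O at 5 | -2=-1→3; -5=+1→0*
ply 2: 0 is terminal -1 (X); from 5 depth 12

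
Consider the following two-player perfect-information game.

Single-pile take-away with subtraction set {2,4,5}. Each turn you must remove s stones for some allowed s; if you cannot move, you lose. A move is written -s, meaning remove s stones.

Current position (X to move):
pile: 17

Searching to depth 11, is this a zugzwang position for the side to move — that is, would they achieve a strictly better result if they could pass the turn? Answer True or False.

zugzwang(17, X) = False

p1 X@[17]: -2[15]+1* -4[13]-1 -5[12]-1
p2 O@[15]: -2[13]-1* -4[11]-1 -5[10]-1
p3 X@[13]: -2[11]-1 -4[9]-1 -5[8]+1*
p4 O@[8]: -2[6]-1* -4[4]-1 -5[3]-1
p5 X@[6]: -2[4]-1 -4[2]-1 -5[1]+1*
p6 O@[1] terminal -1; root [17] d11
if X skipped the turn, O would face:
~ p1 O@[17]: -2[15]+1* -4[13]-1 -5[12]-1
~ p2 X@[15]: -2[13]-1* -4[11]-1 -5[10]-1
~ p3 O@[13]: -2[11]-1 -4[9]-1 -5[8]+1*
~ p4 X@[8]: -2[6]-1* -4[4]-1 -5[3]-1
~ p5 O@[6]: -2[4]-1 -4[2]-1 -5[1]+1*
~ p6 X@[1] terminal -1; root [17] d11
compare (X): move=+1 vs pass=-1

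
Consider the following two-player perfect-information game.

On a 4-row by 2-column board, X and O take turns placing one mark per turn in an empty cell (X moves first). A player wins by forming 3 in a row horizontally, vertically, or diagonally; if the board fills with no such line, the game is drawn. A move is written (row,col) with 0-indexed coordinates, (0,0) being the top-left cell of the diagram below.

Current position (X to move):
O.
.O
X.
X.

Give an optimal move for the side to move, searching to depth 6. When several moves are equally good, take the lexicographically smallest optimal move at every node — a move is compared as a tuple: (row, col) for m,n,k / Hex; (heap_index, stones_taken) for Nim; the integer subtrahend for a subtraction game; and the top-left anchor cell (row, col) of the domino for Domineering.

[O./.O/X./X.] X move#1: (0,1):+0/OX/.O/X./X., (1,0):+1/O./XO/X./X.*, (2,1):+0/O./.O/XX/X., (3,1):+0/O./.O/X./XX
[O./XO/X./X.] end (terminal -1, O#2); searched O./.O/X./X. to 6

X's best at [O./.O/X./X.]: (1,0)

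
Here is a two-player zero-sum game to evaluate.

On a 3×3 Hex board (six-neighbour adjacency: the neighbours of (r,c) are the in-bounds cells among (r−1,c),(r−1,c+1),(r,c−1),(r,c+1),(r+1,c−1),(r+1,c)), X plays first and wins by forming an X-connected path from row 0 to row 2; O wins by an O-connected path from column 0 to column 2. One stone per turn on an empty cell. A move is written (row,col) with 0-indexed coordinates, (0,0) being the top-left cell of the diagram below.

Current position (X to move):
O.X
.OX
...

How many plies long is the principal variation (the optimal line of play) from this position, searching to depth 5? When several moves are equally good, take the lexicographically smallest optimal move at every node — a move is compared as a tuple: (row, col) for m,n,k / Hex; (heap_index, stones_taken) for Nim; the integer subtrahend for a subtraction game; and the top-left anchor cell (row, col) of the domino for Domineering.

p1 X@[O.X/.OX/...]: (0,1)[OXX/.OX/...]+1* (1,0)[O.X/XOX/...]+1 (2,0)[O.X/.OX/X..]+1 (2,1)[O.X/.OX/.X.]+1 (2,2)[O.X/.OX/..X]+1
p2 O@[OXX/.OX/...]: (1,0)[OXX/OOX/...]-1* (2,0)[OXX/.OX/O..]-1 (2,1)[OXX/.OX/.O.]-1 (2,2)[OXX/.OX/..O]-1
p3 X@[OXX/OOX/...]: (2,0)[OXX/OOX/X..]+1* (2,1)[OXX/OOX/.X.]+1 (2,2)[OXX/OOX/..X]+1
p4 O@[OXX/OOX/X..]: (2,1)[OXX/OOX/XO.]-1* (2,2)[OXX/OOX/X.O]-1
p5 X@[OXX/OOX/XO.]: (2,2)[OXX/OOX/XOX]+1*
p6 O@[OXX/OOX/XOX] terminal -1; root [O.X/.OX/...] d5

PV length from [O.X/.OX/...]: 5 plies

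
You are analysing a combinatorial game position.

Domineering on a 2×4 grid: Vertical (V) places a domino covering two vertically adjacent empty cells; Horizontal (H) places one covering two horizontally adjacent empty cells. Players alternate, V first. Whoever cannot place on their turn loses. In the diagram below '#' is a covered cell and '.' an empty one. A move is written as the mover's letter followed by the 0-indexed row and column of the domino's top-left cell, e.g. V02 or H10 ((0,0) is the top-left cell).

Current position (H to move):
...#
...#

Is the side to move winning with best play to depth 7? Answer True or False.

ply 1, H at ...#/...# | H00=+1→##.#/...#*; H01=+1→.###/...#; H10=+1→...#/##.#; H11=+1→...#/.###
ply 2, V at ##.#/...# | V02=-1→####/..##*
ply 3, H at ####/..## | H10=+1→####/####*
ply 4: ####/#### is terminal -1 (V); from ...#/...# depth 7

H winning at [...#/...#]: True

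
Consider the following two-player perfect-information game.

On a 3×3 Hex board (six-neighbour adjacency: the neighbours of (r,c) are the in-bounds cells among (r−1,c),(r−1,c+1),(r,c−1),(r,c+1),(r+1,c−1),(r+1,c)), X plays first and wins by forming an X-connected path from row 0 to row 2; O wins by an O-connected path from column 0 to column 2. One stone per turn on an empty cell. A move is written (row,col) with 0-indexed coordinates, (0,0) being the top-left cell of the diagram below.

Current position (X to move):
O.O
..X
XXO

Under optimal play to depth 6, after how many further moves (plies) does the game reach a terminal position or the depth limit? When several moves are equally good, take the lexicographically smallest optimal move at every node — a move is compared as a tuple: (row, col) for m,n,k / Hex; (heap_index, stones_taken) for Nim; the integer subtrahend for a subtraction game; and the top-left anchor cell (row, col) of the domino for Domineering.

[O.O/..X/XXO] X move#1: (0,1):+1/OXO/..X/XXO*, (1,0):-1/O.O/X.X/XXO, (1,1):-1/O.O/.XX/XXO
[OXO/..X/XXO] O move#2: (1,0):-1/OXO/O.X/XXO*, (1,1):-1/OXO/.OX/XXO
[OXO/O.X/XXO] X move#3: (1,1):+1/OXO/OXX/XXO*
[OXO/OXX/XXO] end (terminal -1, O#4); searched O.O/..X/XXO to 6

PV length from [O.O/..X/XXO]: 3 plies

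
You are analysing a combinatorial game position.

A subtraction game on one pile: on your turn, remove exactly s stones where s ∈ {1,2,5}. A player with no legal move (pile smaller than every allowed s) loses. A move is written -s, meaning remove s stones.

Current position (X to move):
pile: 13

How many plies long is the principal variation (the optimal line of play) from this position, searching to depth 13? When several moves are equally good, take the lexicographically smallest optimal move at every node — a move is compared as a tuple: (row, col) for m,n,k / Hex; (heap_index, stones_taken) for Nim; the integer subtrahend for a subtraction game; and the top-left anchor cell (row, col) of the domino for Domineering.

PV length from [13]: 9 plies

p1 X@[13]: -1[12]+1* -2[11]-1 -5[8]-1
p2 O@[12]: -1[11]-1* -2[10]-1 -5[7]-1
p3 X@[11]: -1[10]-1 -2[9]+1* -5[6]+1
p4 O@[9]: -1[8]-1* -2[7]-1 -5[4]-1
p5 X@[8]: -1[7]-1 -2[6]+1* -5[3]+1
p6 O@[6]: -1[5]-1* -2[4]-1 -5[1]-1
p7 X@[5]: -1[4]-1 -2[3]+1* -5[0]+1
p8 O@[3]: -1[2]-1* -2[1]-1
p9 X@[2]: -1[1]-1 -2[0]+1*
p10 O@[0] terminal -1; root [13] d13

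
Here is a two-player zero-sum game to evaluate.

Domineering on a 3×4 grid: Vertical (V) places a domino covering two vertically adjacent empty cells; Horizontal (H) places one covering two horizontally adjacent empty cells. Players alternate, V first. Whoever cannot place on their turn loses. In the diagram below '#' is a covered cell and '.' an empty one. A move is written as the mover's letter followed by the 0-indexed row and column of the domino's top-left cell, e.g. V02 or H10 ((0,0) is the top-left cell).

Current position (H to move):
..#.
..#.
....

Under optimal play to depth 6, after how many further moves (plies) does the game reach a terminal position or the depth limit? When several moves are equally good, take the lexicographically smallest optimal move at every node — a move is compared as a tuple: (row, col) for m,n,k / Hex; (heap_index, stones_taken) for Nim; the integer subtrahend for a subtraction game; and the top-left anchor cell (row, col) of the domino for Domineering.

PV length from [..#./..#./....]: 3 plies

[..#./..#./....] H move#1: H00:-1/###./..#./...., H10:+1/..#./###./....*, H20:-1/..#./..#./##.., H21:-1/..#./..#./.##., H22:-1/..#./..#./..##
[..#./###./....] V move#2: V03:-1/..##/####/....*, V13:-1/..#./####/...#
[..##/####/....] H move#3: H00:+1/####/####/....*, H20:+1/..##/####/##.., H21:+1/..##/####/.##., H22:+1/..##/####/..##
[####/####/....] end (terminal -1, V#4); searched ..#./..#./.... to 6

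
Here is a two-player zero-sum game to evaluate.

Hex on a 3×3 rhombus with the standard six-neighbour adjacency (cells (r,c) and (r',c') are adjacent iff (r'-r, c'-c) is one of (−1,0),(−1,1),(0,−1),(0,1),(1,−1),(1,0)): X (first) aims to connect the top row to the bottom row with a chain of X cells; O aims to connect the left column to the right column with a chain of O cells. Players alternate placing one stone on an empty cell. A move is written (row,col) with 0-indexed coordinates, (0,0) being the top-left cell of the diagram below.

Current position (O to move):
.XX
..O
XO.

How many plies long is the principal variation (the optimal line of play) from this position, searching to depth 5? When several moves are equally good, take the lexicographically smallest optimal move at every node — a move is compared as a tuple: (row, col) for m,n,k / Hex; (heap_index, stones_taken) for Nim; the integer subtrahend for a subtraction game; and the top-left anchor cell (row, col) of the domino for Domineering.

PV length from [.XX/..O/XO.]: 2 plies

p1 O@[.XX/..O/XO.]: (0,0)[OXX/..O/XO.]-1* (1,0)[.XX/O.O/XO.]-1 (1,1)[.XX/.OO/XO.]-1 (2,2)[.XX/..O/XOO]-1
p2 X@[OXX/..O/XO.]: (1,0)[OXX/X.O/XO.]+1* (1,1)[OXX/.XO/XO.]+1 (2,2)[OXX/..O/XOX]+1
p3 O@[OXX/X.O/XO.] terminal -1; root [.XX/..O/XO.] d5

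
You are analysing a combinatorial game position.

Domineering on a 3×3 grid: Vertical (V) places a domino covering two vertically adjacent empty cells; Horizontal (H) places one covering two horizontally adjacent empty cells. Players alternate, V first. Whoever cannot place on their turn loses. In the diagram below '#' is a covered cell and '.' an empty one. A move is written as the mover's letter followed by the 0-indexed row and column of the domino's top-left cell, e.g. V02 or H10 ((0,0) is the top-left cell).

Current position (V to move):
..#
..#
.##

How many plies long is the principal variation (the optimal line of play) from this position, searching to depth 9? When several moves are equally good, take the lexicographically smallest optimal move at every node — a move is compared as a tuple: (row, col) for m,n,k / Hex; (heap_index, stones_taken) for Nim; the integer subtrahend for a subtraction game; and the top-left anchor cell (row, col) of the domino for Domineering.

PV length from [..#/..#/.##]: 1 ply

p1 V@[..#/..#/.##]: V00[#.#/#.#/.##]+1* V01[.##/.##/.##]+1 V10[..#/#.#/###]-1
p2 H@[#.#/#.#/.##] terminal -1; root [..#/..#/.##] d9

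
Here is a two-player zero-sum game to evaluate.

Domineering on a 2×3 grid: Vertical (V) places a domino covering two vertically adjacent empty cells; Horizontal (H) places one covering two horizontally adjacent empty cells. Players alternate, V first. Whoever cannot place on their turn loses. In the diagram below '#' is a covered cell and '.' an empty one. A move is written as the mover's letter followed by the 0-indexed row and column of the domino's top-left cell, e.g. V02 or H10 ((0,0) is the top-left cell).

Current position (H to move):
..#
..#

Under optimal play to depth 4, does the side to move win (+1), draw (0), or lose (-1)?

value(..#/..#, H) = +1

p1 H@[..#/..#]: H00[###/..#]+1* H10[..#/###]+1
p2 V@[###/..#] terminal -1; root [..#/..#] d4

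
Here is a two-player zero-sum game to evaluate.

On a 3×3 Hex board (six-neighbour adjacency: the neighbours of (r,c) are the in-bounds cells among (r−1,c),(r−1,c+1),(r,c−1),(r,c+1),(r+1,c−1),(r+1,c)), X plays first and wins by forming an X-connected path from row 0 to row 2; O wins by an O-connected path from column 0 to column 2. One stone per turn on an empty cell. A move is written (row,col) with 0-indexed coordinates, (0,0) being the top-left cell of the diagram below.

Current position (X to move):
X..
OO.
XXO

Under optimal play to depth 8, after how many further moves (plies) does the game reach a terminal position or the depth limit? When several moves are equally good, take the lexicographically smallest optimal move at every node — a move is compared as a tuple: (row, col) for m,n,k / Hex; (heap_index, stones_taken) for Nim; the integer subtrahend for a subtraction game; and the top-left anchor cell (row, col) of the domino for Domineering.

PV length from [X../OO./XXO]: 2 plies

ply 1, X at X../OO./XXO | (0,1)=-1→XX./OO./XXO*; (0,2)=-1→X.X/OO./XXO; (1,2)=-1→X../OOX/XXO
ply 2, O at XX./OO./XXO | (0,2)=+1→XXO/OO./XXO*; (1,2)=+1→XX./OOO/XXO
ply 3: XXO/OO./XXO is terminal -1 (X); from X../OO./XXO depth 8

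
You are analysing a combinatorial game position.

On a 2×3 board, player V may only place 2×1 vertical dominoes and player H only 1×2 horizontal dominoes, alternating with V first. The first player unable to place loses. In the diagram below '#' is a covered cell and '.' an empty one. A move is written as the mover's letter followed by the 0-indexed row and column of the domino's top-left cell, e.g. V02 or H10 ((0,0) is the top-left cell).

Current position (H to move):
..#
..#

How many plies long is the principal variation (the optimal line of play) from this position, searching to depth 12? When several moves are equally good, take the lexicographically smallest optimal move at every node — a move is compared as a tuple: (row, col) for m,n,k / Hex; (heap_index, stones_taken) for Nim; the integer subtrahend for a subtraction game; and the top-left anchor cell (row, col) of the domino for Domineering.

ply 1, H at ..#/..# | H00=+1→###/..#*; H10=+1→..#/###
ply 2: ###/..# is terminal -1 (V); from ..#/..# depth 12

PV length from [..#/..#]: 1 ply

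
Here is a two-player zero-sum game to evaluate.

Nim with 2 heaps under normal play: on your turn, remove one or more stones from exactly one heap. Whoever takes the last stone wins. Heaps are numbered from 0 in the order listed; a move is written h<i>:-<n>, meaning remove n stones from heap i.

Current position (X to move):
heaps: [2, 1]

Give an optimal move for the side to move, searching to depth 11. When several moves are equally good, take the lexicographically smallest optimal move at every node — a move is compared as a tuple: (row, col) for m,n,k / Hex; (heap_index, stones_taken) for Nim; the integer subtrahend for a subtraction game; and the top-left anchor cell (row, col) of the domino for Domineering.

X's best at [(2,1)]: h0:-1

p1 X@[(2,1)]: h0:-1[(1,1)]+1* h0:-2[(0,1)]-1 h1:-1[(2,0)]-1
p2 O@[(1,1)]: h0:-1[(0,1)]-1* h1:-1[(1,0)]-1
p3 X@[(0,1)]: h1:-1[(0,0)]+1*
p4 O@[(0,0)] terminal -1; root [(2,1)] d11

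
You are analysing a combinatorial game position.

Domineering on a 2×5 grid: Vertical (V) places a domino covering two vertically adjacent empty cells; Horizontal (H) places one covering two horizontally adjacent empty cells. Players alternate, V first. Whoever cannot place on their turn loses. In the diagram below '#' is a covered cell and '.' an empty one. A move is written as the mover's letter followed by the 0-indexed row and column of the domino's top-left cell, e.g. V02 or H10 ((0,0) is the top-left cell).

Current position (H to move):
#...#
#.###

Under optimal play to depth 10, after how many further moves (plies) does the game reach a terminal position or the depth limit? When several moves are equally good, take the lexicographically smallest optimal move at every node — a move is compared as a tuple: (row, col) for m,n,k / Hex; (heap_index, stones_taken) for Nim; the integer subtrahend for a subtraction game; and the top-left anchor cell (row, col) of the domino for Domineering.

ply 1, H at #...#/#.### | H01=+1→###.#/#.###*; H02=-1→#.###/#.###
ply 2: ###.#/#.### is terminal -1 (V); from #...#/#.### depth 10

PV length from [#...#/#.###]: 1 ply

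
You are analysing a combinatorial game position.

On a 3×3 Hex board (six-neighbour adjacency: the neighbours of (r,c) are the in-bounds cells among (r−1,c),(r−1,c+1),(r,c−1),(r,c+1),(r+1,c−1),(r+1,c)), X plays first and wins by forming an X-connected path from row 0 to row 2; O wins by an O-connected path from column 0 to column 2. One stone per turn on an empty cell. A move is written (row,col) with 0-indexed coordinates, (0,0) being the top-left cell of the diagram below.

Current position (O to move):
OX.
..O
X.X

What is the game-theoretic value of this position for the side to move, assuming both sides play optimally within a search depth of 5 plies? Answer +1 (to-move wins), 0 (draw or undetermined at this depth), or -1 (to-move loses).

p1 O@[OX./..O/X.X]: (0,2)[OXO/..O/X.X]-1* (1,0)[OX./O.O/X.X]-1 (1,1)[OX./.OO/X.X]-1 (2,1)[OX./..O/XOX]-1
p2 X@[OXO/..O/X.X]: (1,0)[OXO/X.O/X.X]+1* (1,1)[OXO/.XO/X.X]+1 (2,1)[OXO/..O/XXX]+1
p3 O@[OXO/X.O/X.X] terminal -1; root [OX./..O/X.X] d5

value(OX./..O/X.X, O) = -1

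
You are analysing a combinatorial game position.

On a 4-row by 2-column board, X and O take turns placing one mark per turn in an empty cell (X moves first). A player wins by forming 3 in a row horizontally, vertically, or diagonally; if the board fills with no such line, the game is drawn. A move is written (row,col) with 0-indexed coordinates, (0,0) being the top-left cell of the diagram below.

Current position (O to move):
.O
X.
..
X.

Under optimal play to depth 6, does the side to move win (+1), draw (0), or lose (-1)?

value(.O/X./../X., O) = 0

ply 1, O at .O/X./../X. | (0,0)=-1→OO/X./../X.; (1,1)=-1→.O/XO/../X.; (2,0)=+0→.O/X./O./X.*; (2,1)=-1→.O/X./.O/X.; (3,1)=-1→.O/X./../XO
ply 2, X at .O/X./O./X. | (0,0)=+0→XO/X./O./X.*; (1,1)=+0→.O/XX/O./X.; (2,1)=+0→.O/X./OX/X.; (3,1)=+0→.O/X./O./XX
ply 3, O at XO/X./O./X. | (1,1)=+0→XO/XO/O./X.*; (2,1)=+0→XO/X./OO/X.; (3,1)=+0→XO/X./O./XO
ply 4, X at XO/XO/O./X. | (2,1)=+0→XO/XO/OX/X.*; (3,1)=-1→XO/XO/O./XX
ply 5, O at XO/XO/OX/X. | (3,1)=+0→XO/XO/OX/XO*
ply 6: XO/XO/OX/XO is terminal +0 (X); from .O/X./../X. depth 6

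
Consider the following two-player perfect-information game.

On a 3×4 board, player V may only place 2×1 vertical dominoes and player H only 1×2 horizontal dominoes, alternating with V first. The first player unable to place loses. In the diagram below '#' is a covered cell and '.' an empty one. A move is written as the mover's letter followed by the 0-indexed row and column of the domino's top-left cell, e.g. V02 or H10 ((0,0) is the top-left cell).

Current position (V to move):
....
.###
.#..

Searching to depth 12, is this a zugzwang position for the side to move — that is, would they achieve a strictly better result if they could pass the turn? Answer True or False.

zugzwang(..../.###/.#.., V) = False

ply 1, V at ..../.###/.#.. | V00=-1→#.../####/.#..*; V10=-1→..../####/##..
ply 2, H at #.../####/.#.. | H01=+1→###./####/.#..*; H02=+1→#.##/####/.#..; H22=+1→#.../####/.###
ply 3: ###./####/.#.. is terminal -1 (V); from ..../.###/.#.. depth 12
suppose V passes — search the same position with H to move:
pass> ply 1, H at ..../.###/.#.. | H00=+1→##../.###/.#..*; H01=+1→.##./.###/.#..; H02=+1→..##/.###/.#..; H22=+1→..../.###/.###
pass> ply 2, V at ##../.###/.#.. | V10=-1→##../####/##..*
pass> ply 3, H at ##../####/##.. | H02=+1→####/####/##..*; H22=+1→##../####/####
pass> ply 4: ####/####/##.. is terminal -1 (V); from ..../.###/.#.. depth 12
for V: play -1, pass -1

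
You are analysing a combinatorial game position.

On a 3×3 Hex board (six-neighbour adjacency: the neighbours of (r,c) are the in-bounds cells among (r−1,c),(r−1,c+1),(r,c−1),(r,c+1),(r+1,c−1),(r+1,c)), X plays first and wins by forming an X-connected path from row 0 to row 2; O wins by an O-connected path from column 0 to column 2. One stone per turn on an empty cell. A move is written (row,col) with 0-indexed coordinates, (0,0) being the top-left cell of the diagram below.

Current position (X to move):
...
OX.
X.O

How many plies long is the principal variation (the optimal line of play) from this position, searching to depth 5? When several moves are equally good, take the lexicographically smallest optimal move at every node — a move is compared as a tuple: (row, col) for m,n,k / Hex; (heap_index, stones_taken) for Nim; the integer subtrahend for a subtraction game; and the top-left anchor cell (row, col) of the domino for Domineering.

PV length from [.../OX./X.O]: 3 plies

[.../OX./X.O] X move#1: (0,0):+1/X../OX./X.O*, (0,1):+1/.X./OX./X.O, (0,2):+1/..X/OX./X.O, (1,2):+1/.../OXX/X.O, (2,1):+1/.../OX./XXO
[X../OX./X.O] O move#2: (0,1):-1/XO./OX./X.O*, (0,2):-1/X.O/OX./X.O, (1,2):-1/X../OXO/X.O, (2,1):-1/X../OX./XOO
[XO./OX./X.O] X move#3: (0,2):+1/XOX/OX./X.O*, (1,2):-1/XO./OXX/X.O, (2,1):-1/XO./OX./XXO
[XOX/OX./X.O] end (terminal -1, O#4); searched .../OX./X.O to 5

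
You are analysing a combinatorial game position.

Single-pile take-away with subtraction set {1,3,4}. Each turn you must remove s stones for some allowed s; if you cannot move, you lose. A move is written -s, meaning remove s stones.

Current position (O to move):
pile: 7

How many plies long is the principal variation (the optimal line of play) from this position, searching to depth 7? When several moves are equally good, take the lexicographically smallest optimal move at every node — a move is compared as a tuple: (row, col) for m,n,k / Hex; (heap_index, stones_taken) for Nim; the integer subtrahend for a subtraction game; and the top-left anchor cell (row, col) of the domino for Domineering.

PV length from [7]: 4 plies

ply 1, O at 7 | -1=-1→6*; -3=-1→4; -4=-1→3
ply 2, X at 6 | -1=-1→5; -3=-1→3; -4=+1→2*
ply 3, O at 2 | -1=-1→1*
ply 4, X at 1 | -1=+1→0*
ply 5: 0 is terminal -1 (O); from 7 depth 7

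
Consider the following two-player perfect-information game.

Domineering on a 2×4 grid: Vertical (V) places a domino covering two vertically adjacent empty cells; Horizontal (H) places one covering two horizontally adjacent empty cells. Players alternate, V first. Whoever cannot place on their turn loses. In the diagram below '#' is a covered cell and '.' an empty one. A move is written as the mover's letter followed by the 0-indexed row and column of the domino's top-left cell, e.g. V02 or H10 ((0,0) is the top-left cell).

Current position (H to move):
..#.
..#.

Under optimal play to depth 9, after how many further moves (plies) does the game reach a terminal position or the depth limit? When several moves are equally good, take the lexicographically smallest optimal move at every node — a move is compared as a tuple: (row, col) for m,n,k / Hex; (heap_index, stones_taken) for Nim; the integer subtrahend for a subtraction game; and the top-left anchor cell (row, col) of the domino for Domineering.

p1 H@[..#./..#.]: H00[###./..#.]+1* H10[..#./###.]+1
p2 V@[###./..#.]: V03[####/..##]-1*
p3 H@[####/..##]: H10[####/####]+1*
p4 V@[####/####] terminal -1; root [..#./..#.] d9

PV length from [..#./..#.]: 3 plies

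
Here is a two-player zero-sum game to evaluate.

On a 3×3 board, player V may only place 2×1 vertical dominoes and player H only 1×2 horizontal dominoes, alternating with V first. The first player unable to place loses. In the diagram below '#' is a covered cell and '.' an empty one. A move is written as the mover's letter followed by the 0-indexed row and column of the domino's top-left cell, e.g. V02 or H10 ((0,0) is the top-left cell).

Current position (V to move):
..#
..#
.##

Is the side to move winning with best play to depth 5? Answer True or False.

p1 V@[..#/..#/.##]: V00[#.#/#.#/.##]+1* V01[.##/.##/.##]+1 V10[..#/#.#/###]-1
p2 H@[#.#/#.#/.##] terminal -1; root [..#/..#/.##] d5

V winning at [..#/..#/.##]: True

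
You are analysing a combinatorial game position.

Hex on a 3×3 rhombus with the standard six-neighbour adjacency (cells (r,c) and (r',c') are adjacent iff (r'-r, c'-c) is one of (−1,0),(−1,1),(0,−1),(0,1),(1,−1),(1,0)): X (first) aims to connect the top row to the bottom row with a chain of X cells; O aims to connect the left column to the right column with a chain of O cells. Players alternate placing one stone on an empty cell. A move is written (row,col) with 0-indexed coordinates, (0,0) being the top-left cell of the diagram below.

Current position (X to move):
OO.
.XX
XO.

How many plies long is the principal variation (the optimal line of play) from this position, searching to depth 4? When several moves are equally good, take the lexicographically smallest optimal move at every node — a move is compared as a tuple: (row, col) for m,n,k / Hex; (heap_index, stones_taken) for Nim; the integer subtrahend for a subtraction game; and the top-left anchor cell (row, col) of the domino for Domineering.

PV length from [OO./.XX/XO.]: 1 ply

[OO./.XX/XO.] X move#1: (0,2):+1/OOX/.XX/XO.*, (1,0):-1/OO./XXX/XO., (2,2):-1/OO./.XX/XOX
[OOX/.XX/XO.] end (terminal -1, O#2); searched OO./.XX/XO. to 4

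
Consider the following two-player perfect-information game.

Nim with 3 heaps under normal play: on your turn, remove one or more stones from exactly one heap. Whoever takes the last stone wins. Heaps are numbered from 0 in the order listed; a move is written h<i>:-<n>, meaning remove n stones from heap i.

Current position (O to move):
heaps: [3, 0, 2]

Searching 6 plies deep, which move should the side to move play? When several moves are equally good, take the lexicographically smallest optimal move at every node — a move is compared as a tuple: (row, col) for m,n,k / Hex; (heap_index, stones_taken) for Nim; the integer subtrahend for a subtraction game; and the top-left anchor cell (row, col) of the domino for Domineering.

O's best at [(3,0,2)]: h0:-1

p1 O@[(3,0,2)]: h0:-1[(2,0,2)]+1* h0:-2[(1,0,2)]-1 h0:-3[(0,0,2)]-1 h2:-1[(3,0,1)]-1 h2:-2[(3,0,0)]-1
p2 X@[(2,0,2)]: h0:-1[(1,0,2)]-1* h0:-2[(0,0,2)]-1 h2:-1[(2,0,1)]-1 h2:-2[(2,0,0)]-1
p3 O@[(1,0,2)]: h0:-1[(0,0,2)]-1 h2:-1[(1,0,1)]+1* h2:-2[(1,0,0)]-1
p4 X@[(1,0,1)]: h0:-1[(0,0,1)]-1* h2:-1[(1,0,0)]-1
p5 O@[(0,0,1)]: h2:-1[(0,0,0)]+1*
p6 X@[(0,0,0)] terminal -1; root [(3,0,2)] d6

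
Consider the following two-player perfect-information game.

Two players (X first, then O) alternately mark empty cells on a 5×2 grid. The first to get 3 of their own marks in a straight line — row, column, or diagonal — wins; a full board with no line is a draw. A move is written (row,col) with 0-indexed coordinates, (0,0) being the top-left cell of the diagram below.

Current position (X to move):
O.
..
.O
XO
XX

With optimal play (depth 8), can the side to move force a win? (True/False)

X winning at [O./../.O/XO/XX]: True

p1 X@[O./../.O/XO/XX]: (0,1)[OX/../.O/XO/XX]-1 (1,0)[O./X./.O/XO/XX]-1 (1,1)[O./.X/.O/XO/XX]+0 (2,0)[O./../XO/XO/XX]+1*
p2 O@[O./../XO/XO/XX] terminal -1; root [O./../.O/XO/XX] d8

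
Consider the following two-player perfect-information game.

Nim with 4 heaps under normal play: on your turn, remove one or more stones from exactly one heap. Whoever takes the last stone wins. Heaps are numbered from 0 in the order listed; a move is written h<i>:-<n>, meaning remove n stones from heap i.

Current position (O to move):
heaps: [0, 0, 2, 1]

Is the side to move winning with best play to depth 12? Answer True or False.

[(0,0,2,1)] O move#1: h2:-1:+1/(0,0,1,1)*, h2:-2:-1/(0,0,0,1), h3:-1:-1/(0,0,2,0)
[(0,0,1,1)] X move#2: h2:-1:-1/(0,0,0,1)*, h3:-1:-1/(0,0,1,0)
[(0,0,0,1)] O move#3: h3:-1:+1/(0,0,0,0)*
[(0,0,0,0)] end (terminal -1, X#4); searched (0,0,2,1) to 12

O winning at [(0,0,2,1)]: True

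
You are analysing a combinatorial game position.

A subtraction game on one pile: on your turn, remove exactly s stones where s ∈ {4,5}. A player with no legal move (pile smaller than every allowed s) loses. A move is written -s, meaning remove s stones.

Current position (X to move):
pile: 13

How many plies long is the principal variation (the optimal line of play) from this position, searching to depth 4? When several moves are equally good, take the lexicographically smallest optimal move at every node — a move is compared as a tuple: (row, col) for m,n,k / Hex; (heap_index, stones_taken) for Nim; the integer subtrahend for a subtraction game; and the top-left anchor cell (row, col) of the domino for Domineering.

[13] X move#1: -4:+1/9*, -5:-1/8
[9] O move#2: -4:-1/5*, -5:-1/4
[5] X move#3: -4:+1/1*, -5:+1/0
[1] end (terminal -1, O#4); searched 13 to 4

PV length from [13]: 3 plies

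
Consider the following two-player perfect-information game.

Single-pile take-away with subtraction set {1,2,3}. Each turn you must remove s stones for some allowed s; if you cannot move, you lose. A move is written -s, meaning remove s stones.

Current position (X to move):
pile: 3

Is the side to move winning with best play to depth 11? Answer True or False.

X winning at [3]: True

p1 X@[3]: -1[2]-1 -2[1]-1 -3[0]+1*
p2 O@[0] terminal -1; root [3] d11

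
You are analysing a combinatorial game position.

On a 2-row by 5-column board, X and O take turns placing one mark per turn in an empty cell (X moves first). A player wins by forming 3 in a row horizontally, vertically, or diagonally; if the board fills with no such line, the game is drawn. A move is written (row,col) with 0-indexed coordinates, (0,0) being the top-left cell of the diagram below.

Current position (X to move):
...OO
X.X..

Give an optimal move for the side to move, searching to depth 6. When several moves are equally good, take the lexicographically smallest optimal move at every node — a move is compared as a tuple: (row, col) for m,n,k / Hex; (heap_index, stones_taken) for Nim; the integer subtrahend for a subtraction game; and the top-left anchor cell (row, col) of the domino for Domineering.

ply 1, X at ...OO/X.X.. | (0,0)=-1→X..OO/X.X..; (0,1)=-1→.X.OO/X.X..; (0,2)=+0→..XOO/X.X..; (1,1)=+1→...OO/XXX..*; (1,3)=-1→...OO/X.XX.; (1,4)=-1→...OO/X.X.X
ply 2: ...OO/XXX.. is terminal -1 (O); from ...OO/X.X.. depth 6

X's best at [...OO/X.X..]: (1,1)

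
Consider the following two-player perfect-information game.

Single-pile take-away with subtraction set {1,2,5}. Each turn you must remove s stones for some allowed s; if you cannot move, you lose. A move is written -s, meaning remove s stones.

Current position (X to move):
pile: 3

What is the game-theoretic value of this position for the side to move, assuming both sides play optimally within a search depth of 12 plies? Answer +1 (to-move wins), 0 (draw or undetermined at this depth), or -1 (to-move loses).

value(3, X) = -1

[3] X move#1: -1:-1/2*, -2:-1/1
[2] O move#2: -1:-1/1, -2:+1/0*
[0] end (terminal -1, X#3); searched 3 to 12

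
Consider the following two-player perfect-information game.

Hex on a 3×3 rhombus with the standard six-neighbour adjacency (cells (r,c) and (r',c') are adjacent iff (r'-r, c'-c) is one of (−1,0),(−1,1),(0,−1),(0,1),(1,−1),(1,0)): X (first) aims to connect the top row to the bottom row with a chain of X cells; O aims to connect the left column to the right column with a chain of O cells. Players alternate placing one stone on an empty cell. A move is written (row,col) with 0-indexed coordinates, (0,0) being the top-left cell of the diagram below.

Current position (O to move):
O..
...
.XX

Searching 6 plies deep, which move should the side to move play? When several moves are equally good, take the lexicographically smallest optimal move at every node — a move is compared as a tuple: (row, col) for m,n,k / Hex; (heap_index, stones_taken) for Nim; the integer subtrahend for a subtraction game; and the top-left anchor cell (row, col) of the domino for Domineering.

O's best at [O../.../.XX]: (0,2)

p1 O@[O../.../.XX]: (0,1)[OO./.../.XX]-1 (0,2)[O.O/.../.XX]+1* (1,0)[O../O../.XX]-1 (1,1)[O../.O./.XX]+1 (1,2)[O../..O/.XX]-1 (2,0)[O../.../OXX]-1
p2 X@[O.O/.../.XX]: (0,1)[OXO/.../.XX]-1* (1,0)[O.O/X../.XX]-1 (1,1)[O.O/.X./.XX]-1 (1,2)[O.O/..X/.XX]-1 (2,0)[O.O/.../XXX]-1
p3 O@[OXO/.../.XX]: (1,0)[OXO/O../.XX]-1 (1,1)[OXO/.O./.XX]+1* (1,2)[OXO/..O/.XX]-1 (2,0)[OXO/.../OXX]-1
p4 X@[OXO/.O./.XX]: (1,0)[OXO/XO./.XX]-1* (1,2)[OXO/.OX/.XX]-1 (2,0)[OXO/.O./XXX]-1
p5 O@[OXO/XO./.XX]: (1,2)[OXO/XOO/.XX]-1 (2,0)[OXO/XO./OXX]+1*
p6 X@[OXO/XO./OXX] terminal -1; root [O../.../.XX] d6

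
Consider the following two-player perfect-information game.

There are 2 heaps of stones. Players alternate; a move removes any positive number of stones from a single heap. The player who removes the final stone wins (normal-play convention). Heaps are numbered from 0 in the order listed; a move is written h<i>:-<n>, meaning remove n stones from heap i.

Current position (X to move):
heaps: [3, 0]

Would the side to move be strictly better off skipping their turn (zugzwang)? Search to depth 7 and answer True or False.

zugzwang((3,0), X) = False

p1 X@[(3,0)]: h0:-1[(2,0)]-1 h0:-2[(1,0)]-1 h0:-3[(0,0)]+1*
p2 O@[(0,0)] terminal -1; root [(3,0)] d7
pass branch (O moves first from the same position):
  | p1 O@[(3,0)]: h0:-1[(2,0)]-1 h0:-2[(1,0)]-1 h0:-3[(0,0)]+1*
  | p2 X@[(0,0)] terminal -1; root [(3,0)] d7
X moving scores +1; X passing scores -1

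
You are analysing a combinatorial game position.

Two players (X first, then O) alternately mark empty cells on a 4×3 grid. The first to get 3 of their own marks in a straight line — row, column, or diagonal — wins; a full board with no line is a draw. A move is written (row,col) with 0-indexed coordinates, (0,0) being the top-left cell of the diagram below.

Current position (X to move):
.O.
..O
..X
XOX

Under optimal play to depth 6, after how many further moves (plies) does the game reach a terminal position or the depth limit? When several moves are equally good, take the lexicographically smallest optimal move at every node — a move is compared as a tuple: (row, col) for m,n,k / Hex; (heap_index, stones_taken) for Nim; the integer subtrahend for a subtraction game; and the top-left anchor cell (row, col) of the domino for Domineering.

ply 1, X at .O./..O/..X/XOX | (0,0)=-1→XO./..O/..X/XOX; (0,2)=-1→.OX/..O/..X/XOX; (1,0)=+1→.O./X.O/..X/XOX*; (1,1)=+0→.O./.XO/..X/XOX; (2,0)=+1→.O./..O/X.X/XOX; (2,1)=+1→.O./..O/.XX/XOX
ply 2, O at .O./X.O/..X/XOX | (0,0)=-1→OO./X.O/..X/XOX*; (0,2)=-1→.OO/X.O/..X/XOX; (1,1)=-1→.O./XOO/..X/XOX; (2,0)=-1→.O./X.O/O.X/XOX; (2,1)=-1→.O./X.O/.OX/XOX
ply 3, X at OO./X.O/..X/XOX | (0,2)=+1→OOX/X.O/..X/XOX*; (1,1)=-1→OO./XXO/..X/XOX; (2,0)=+1→OO./X.O/X.X/XOX; (2,1)=+1→OO./X.O/.XX/XOX
ply 4, O at OOX/X.O/..X/XOX | (1,1)=-1→OOX/XOO/..X/XOX*; (2,0)=-1→OOX/X.O/O.X/XOX; (2,1)=-1→OOX/X.O/.OX/XOX
ply 5, X at OOX/XOO/..X/XOX | (2,0)=+1→OOX/XOO/X.X/XOX*; (2,1)=+1→OOX/XOO/.XX/XOX
ply 6: OOX/XOO/X.X/XOX is terminal -1 (O); from .O./..O/..X/XOX depth 6

PV length from [.O./..O/..X/XOX]: 5 plies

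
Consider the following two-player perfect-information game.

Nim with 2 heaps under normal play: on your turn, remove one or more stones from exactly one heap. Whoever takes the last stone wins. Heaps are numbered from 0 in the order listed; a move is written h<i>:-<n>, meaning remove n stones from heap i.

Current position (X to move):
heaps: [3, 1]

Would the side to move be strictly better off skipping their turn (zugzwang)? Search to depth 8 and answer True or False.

zugzwang((3,1), X) = False

[(3,1)] X move#1: h0:-1:-1/(2,1), h0:-2:+1/(1,1)*, h0:-3:-1/(0,1), h1:-1:-1/(3,0)
[(1,1)] O move#2: h0:-1:-1/(0,1)*, h1:-1:-1/(1,0)
[(0,1)] X move#3: h1:-1:+1/(0,0)*
[(0,0)] end (terminal -1, O#4); searched (3,1) to 8
pass branch (O moves first from the same position):
  | [(3,1)] O move#1: h0:-1:-1/(2,1), h0:-2:+1/(1,1)*, h0:-3:-1/(0,1), h1:-1:-1/(3,0)
  | [(1,1)] X move#2: h0:-1:-1/(0,1)*, h1:-1:-1/(1,0)
  | [(0,1)] O move#3: h1:-1:+1/(0,0)*
  | [(0,0)] end (terminal -1, X#4); searched (3,1) to 8
X moving scores +1; X passing scores -1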